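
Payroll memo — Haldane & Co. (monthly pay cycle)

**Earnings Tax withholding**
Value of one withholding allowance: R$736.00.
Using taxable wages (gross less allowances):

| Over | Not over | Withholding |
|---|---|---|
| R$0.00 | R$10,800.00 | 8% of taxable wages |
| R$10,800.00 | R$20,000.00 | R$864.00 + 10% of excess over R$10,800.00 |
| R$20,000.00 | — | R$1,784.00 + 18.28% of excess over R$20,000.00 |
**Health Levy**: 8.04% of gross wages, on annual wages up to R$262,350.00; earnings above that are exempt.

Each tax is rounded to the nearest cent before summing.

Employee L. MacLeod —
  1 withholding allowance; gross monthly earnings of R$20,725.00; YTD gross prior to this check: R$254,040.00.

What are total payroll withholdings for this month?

R$2,451.02

Earnings Tax: taxable = R$20,725.00 − 1×R$736.00 = R$19,989.00
  R$864.00 + 10% × (R$19,989.00 − R$10,800.00) = R$864.00 + 10% × R$9,189.00 = R$1,782.90
Health Levy: cap R$262,350.00 − YTD R$254,040.00 = R$8,310.00 subject; 8.04% × R$8,310.00 = R$668.12
Total: R$1,782.90 + R$668.12 = R$2,451.02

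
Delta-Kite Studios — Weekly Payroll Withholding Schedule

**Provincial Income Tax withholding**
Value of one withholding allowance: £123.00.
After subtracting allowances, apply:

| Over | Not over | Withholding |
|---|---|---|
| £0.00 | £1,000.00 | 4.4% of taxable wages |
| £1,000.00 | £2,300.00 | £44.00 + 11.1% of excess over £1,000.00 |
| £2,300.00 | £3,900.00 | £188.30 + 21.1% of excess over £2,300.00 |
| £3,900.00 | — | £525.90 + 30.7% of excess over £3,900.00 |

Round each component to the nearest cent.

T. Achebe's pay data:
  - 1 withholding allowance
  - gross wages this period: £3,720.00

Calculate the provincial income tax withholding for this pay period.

Provincial Income Tax: taxable = £3,720.00 − 1×£123.00 = £3,597.00
  £188.30 + 21.1% × (£3,597.00 − £2,300.00) = £188.30 + 21.1% × £1,297.00 = £461.97

£461.97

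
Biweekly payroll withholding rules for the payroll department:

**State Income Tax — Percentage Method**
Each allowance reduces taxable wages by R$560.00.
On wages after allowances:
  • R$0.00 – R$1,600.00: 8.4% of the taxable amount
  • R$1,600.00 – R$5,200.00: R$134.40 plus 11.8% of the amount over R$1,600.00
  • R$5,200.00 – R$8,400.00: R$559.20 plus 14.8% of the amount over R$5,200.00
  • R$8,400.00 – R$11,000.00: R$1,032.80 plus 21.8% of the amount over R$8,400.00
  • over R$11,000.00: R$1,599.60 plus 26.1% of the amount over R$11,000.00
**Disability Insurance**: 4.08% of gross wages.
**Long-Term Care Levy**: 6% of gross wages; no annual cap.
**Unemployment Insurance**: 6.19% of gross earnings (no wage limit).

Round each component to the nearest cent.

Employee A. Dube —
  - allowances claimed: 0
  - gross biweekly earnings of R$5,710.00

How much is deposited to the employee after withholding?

R$4,146.30

State Income Tax: taxable = R$5,710.00
  R$559.20 + 14.8% × (R$5,710.00 − R$5,200.00) = R$559.20 + 14.8% × R$510.00 = R$634.68
Disability Insurance: 4.08% × R$5,710.00 = R$232.97
Long-Term Care Levy: 6% × R$5,710.00 = R$342.60
Unemployment Insurance: 6.19% × R$5,710.00 = R$353.45
Total withheld: R$634.68 + R$232.97 + R$342.60 + R$353.45 = R$1,563.70
Net pay: R$5,710.00 − R$1,563.70 = R$4,146.30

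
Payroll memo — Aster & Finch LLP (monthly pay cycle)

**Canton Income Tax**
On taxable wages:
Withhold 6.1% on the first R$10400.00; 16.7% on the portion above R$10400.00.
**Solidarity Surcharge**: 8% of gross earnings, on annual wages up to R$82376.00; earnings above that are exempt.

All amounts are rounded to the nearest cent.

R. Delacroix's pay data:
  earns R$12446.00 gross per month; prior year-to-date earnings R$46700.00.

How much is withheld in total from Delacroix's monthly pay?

R$1971.76

Canton Income Tax: taxable = R$12446.00
  R$634.40 + 16.7% × (R$12446.00 − R$10400.00) = R$634.40 + 16.7% × R$2046.00 = R$976.08
Solidarity Surcharge: 8% × R$12446.00 = R$995.68
Total: R$976.08 + R$995.68 = R$1971.76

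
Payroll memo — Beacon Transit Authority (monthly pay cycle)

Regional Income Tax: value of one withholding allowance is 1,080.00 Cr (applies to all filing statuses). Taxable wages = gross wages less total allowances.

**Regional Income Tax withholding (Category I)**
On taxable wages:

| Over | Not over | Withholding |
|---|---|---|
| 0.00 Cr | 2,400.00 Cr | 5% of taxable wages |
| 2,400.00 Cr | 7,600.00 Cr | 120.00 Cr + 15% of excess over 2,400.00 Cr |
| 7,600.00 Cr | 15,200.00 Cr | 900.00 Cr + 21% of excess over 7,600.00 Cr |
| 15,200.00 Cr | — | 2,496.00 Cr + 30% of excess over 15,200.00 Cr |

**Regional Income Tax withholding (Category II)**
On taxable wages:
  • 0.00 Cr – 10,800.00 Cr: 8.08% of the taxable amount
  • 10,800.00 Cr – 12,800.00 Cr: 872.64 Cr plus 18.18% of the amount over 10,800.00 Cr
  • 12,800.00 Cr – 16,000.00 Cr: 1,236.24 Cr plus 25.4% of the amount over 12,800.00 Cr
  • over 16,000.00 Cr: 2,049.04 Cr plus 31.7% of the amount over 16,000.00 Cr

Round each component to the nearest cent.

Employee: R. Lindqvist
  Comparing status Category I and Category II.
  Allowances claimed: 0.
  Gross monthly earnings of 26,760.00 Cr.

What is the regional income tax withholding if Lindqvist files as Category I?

Regional Income Tax (Category I): taxable = 26,760.00 Cr
  2,496.00 Cr + 30% × (26,760.00 Cr − 15,200.00 Cr) = 2,496.00 Cr + 30% × 11,560.00 Cr = 5,964.00 Cr

5,964.00 Cr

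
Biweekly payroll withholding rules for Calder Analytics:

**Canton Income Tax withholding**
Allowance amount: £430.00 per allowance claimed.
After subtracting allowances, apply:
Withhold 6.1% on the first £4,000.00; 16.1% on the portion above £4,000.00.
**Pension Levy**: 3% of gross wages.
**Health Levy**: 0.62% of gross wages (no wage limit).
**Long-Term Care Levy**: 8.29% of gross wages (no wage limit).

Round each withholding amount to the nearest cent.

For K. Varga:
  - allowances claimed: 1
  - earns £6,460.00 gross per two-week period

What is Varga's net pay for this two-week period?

£5,119.79

Canton Income Tax: taxable = £6,460.00 − 1×£430.00 = £6,030.00
  £244.00 + 16.1% × (£6,030.00 − £4,000.00) = £244.00 + 16.1% × £2,030.00 = £570.83
Pension Levy: 3% × £6,460.00 = £193.80
Health Levy: 0.62% × £6,460.00 = £40.05
Long-Term Care Levy: 8.29% × £6,460.00 = £535.53
Total withheld: £570.83 + £193.80 + £40.05 + £535.53 = £1,340.21
Net pay: £6,460.00 − £1,340.21 = £5,119.79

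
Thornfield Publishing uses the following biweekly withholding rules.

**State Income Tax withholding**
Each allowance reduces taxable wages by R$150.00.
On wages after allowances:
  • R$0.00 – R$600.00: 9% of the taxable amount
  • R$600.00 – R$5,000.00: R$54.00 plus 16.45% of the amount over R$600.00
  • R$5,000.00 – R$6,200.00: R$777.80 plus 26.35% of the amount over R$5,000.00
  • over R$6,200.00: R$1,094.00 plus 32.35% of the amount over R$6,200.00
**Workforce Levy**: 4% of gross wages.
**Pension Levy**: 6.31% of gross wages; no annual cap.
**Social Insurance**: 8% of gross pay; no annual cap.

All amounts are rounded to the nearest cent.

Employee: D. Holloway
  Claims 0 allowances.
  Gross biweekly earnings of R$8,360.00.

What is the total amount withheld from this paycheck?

R$3,323.48

State Income Tax: taxable = R$8,360.00
  R$1,094.00 + 32.35% × (R$8,360.00 − R$6,200.00) = R$1,094.00 + 32.35% × R$2,160.00 = R$1,792.76
Workforce Levy: 4% × R$8,360.00 = R$334.40
Pension Levy: 6.31% × R$8,360.00 = R$527.52
Social Insurance: 8% × R$8,360.00 = R$668.80
Total: R$1,792.76 + R$334.40 + R$527.52 + R$668.80 = R$3,323.48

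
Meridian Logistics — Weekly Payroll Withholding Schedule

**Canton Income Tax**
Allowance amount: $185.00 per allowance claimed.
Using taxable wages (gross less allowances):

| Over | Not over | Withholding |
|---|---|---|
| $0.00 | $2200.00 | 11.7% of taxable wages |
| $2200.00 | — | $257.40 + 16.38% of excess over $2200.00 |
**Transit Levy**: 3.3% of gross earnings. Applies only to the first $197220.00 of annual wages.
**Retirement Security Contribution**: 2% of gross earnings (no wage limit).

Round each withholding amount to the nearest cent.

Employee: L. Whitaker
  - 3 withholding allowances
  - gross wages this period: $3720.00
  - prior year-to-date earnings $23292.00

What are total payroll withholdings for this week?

Canton Income Tax: taxable = $3720.00 − 3×$185.00 = $3165.00
  $257.40 + 16.38% × ($3165.00 − $2200.00) = $257.40 + 16.38% × $965.00 = $415.47
Transit Levy: 3.3% × $3720.00 = $122.76
Retirement Security Contribution: 2% × $3720.00 = $74.40
Total: $415.47 + $122.76 + $74.40 = $612.63

$612.63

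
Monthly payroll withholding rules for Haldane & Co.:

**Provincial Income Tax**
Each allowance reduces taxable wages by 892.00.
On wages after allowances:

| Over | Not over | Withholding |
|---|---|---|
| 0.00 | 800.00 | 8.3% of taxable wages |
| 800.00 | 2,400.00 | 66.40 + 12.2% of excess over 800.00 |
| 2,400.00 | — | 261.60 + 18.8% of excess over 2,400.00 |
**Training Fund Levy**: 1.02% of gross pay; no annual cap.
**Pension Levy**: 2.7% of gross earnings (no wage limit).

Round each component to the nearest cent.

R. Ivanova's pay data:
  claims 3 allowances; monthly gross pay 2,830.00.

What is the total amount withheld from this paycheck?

118.06

Provincial Income Tax: taxable = 2,830.00 − 3×892.00 = 154.00
  8.3% × 154.00 = 12.78
Training Fund Levy: 1.02% × 2,830.00 = 28.87
Pension Levy: 2.7% × 2,830.00 = 76.41
Total: 12.78 + 28.87 + 76.41 = 118.06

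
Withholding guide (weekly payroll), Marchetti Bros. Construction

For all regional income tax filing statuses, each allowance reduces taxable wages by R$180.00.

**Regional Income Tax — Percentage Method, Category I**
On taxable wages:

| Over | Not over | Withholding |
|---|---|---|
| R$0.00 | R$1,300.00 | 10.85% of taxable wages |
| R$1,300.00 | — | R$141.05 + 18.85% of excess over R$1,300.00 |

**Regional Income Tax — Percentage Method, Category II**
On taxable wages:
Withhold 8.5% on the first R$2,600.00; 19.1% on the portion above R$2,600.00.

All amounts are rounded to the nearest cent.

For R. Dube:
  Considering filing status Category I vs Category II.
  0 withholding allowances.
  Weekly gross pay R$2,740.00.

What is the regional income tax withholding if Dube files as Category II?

R$247.74

Regional Income Tax (Category II): taxable = R$2,740.00
  R$221.00 + 19.1% × (R$2,740.00 − R$2,600.00) = R$221.00 + 19.1% × R$140.00 = R$247.74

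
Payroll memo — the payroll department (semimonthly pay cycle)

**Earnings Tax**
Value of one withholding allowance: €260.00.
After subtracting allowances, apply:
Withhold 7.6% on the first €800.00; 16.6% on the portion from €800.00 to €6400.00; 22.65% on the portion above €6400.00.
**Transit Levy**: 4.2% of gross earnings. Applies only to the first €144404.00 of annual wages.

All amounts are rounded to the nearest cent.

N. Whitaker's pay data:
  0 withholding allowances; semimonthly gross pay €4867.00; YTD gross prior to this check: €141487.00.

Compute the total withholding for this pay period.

Earnings Tax: taxable = €4867.00
  €60.80 + 16.6% × (€4867.00 − €800.00) = €60.80 + 16.6% × €4067.00 = €735.92
Transit Levy: cap €144404.00 − YTD €141487.00 = €2917.00 subject; 4.2% × €2917.00 = €122.51
Total: €735.92 + €122.51 = €858.43

€858.43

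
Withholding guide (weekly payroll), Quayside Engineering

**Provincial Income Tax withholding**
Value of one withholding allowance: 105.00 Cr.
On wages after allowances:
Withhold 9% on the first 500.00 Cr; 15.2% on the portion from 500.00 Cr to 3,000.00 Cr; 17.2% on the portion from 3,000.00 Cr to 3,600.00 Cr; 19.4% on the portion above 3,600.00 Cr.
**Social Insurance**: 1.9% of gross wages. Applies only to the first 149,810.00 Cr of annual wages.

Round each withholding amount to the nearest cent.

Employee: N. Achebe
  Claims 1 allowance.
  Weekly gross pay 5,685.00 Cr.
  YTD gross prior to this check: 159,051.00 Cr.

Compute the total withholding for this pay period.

912.32 Cr

Provincial Income Tax: taxable = 5,685.00 Cr − 1×105.00 Cr = 5,580.00 Cr
  528.20 Cr + 19.4% × (5,580.00 Cr − 3,600.00 Cr) = 528.20 Cr + 19.4% × 1,980.00 Cr = 912.32 Cr
Social Insurance: YTD 159,051.00 Cr ≥ cap 149,810.00 Cr → 0.00 Cr
Total: 912.32 Cr + 0.00 Cr = 912.32 Cr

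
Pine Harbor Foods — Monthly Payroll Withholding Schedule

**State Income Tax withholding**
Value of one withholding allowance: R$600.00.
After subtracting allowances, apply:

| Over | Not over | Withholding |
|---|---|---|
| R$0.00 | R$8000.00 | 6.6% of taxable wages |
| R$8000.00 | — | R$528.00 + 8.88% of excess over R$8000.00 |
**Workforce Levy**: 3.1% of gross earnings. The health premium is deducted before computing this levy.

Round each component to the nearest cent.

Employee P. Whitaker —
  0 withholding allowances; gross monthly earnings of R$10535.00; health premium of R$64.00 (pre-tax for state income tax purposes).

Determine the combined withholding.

R$1072.02

State Income Tax: taxable = R$10535.00 − R$64.00 = R$10471.00
  R$528.00 + 8.88% × (R$10471.00 − R$8000.00) = R$528.00 + 8.88% × R$2471.00 = R$747.42
Workforce Levy: 3.1% × R$10471.00 = R$324.60
Total: R$747.42 + R$324.60 = R$1072.02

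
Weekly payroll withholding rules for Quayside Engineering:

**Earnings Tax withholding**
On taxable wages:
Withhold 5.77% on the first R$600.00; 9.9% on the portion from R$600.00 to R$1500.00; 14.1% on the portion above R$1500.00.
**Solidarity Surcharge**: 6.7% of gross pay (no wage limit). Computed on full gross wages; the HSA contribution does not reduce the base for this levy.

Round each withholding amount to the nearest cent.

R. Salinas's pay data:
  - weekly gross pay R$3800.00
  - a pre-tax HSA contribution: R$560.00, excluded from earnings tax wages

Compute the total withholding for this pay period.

Earnings Tax: taxable = R$3800.00 − R$560.00 = R$3240.00
  R$123.72 + 14.1% × (R$3240.00 − R$1500.00) = R$123.72 + 14.1% × R$1740.00 = R$369.06
Solidarity Surcharge: 6.7% × R$3800.00 = R$254.60
Total: R$369.06 + R$254.60 = R$623.66

R$623.66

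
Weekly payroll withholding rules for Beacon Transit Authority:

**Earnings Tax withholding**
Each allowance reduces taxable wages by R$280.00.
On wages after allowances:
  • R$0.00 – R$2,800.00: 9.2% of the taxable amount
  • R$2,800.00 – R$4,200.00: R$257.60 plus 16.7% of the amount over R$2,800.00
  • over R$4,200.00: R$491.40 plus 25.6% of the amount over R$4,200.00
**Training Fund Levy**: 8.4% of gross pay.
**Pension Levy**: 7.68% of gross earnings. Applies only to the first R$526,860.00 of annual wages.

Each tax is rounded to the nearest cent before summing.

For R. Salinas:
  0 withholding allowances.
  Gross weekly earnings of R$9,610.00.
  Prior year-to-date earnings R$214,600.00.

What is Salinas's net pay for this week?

Earnings Tax: taxable = R$9,610.00
  R$491.40 + 25.6% × (R$9,610.00 − R$4,200.00) = R$491.40 + 25.6% × R$5,410.00 = R$1,876.36
Training Fund Levy: 8.4% × R$9,610.00 = R$807.24
Pension Levy: 7.68% × R$9,610.00 = R$738.05
Total withheld: R$1,876.36 + R$807.24 + R$738.05 = R$3,421.65
Net pay: R$9,610.00 − R$3,421.65 = R$6,188.35

R$6,188.35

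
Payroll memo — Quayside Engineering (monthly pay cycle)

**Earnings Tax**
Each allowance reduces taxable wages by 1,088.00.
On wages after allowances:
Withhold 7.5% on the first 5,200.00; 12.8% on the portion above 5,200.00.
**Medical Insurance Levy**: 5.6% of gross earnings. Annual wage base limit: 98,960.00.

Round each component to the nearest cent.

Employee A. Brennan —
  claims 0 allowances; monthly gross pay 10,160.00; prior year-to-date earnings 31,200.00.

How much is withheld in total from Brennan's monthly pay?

Earnings Tax: taxable = 10,160.00
  390.00 + 12.8% × (10,160.00 − 5,200.00) = 390.00 + 12.8% × 4,960.00 = 1,024.88
Medical Insurance Levy: 5.6% × 10,160.00 = 568.96
Total: 1,024.88 + 568.96 = 1,593.84

1,593.84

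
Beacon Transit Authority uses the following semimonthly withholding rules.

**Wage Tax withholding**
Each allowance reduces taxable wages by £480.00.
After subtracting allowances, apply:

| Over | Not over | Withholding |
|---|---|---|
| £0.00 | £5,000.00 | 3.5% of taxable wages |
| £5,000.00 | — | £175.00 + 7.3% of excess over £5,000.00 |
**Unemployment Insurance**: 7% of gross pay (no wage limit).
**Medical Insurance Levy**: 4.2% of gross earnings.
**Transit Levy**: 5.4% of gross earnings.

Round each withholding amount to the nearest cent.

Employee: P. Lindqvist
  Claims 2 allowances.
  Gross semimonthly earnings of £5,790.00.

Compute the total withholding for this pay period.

Wage Tax: taxable = £5,790.00 − 2×£480.00 = £4,830.00
  3.5% × £4,830.00 = £169.05
Unemployment Insurance: 7% × £5,790.00 = £405.30
Medical Insurance Levy: 4.2% × £5,790.00 = £243.18
Transit Levy: 5.4% × £5,790.00 = £312.66
Total: £169.05 + £405.30 + £243.18 + £312.66 = £1,130.19

£1,130.19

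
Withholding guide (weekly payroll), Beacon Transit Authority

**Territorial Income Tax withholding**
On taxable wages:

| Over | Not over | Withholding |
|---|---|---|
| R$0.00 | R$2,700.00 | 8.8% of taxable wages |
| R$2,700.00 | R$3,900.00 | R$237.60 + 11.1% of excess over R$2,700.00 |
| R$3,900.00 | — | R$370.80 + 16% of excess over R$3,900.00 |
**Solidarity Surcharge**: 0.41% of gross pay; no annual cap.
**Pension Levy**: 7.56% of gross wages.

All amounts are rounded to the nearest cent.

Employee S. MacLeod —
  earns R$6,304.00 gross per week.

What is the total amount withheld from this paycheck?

Territorial Income Tax: taxable = R$6,304.00
  R$370.80 + 16% × (R$6,304.00 − R$3,900.00) = R$370.80 + 16% × R$2,404.00 = R$755.44
Solidarity Surcharge: 0.41% × R$6,304.00 = R$25.85
Pension Levy: 7.56% × R$6,304.00 = R$476.58
Total: R$755.44 + R$25.85 + R$476.58 = R$1,257.87

R$1,257.87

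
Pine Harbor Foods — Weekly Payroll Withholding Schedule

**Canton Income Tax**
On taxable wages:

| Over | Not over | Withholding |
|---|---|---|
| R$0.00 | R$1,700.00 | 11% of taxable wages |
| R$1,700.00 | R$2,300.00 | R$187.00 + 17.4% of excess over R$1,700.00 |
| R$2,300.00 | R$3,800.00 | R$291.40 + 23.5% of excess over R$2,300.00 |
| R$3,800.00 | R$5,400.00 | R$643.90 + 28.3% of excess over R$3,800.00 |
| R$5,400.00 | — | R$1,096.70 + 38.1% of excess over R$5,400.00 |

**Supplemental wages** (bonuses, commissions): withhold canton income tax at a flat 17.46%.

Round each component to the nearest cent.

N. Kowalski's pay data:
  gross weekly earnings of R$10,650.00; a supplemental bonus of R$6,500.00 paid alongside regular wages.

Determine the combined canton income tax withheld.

Canton Income Tax: taxable = R$10,650.00
  R$1,096.70 + 38.1% × (R$10,650.00 − R$5,400.00) = R$1,096.70 + 38.1% × R$5,250.00 = R$3,096.95
Supplemental (17.46% flat on bonus): 17.46% × R$6,500.00 = R$1,134.90
Total canton income tax: R$3,096.95 + R$1,134.90 = R$4,231.85

R$4,231.85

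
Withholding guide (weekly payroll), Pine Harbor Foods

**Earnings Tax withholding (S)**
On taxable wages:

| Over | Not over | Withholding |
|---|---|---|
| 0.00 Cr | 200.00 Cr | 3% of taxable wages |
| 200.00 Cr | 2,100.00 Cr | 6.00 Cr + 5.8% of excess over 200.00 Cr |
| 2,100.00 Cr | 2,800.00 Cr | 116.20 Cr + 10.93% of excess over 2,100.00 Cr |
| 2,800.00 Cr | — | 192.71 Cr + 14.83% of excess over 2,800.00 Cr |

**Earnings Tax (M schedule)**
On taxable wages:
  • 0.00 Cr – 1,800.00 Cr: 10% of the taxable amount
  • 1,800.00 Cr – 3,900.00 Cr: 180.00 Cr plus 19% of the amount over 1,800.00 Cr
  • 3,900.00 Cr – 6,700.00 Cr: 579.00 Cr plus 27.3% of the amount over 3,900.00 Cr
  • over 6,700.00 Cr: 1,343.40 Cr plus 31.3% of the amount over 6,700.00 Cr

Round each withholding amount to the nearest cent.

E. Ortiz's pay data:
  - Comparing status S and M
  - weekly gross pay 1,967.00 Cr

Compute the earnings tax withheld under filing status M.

Earnings Tax (M): taxable = 1,967.00 Cr
  180.00 Cr + 19% × (1,967.00 Cr − 1,800.00 Cr) = 180.00 Cr + 19% × 167.00 Cr = 211.73 Cr

211.73 Cr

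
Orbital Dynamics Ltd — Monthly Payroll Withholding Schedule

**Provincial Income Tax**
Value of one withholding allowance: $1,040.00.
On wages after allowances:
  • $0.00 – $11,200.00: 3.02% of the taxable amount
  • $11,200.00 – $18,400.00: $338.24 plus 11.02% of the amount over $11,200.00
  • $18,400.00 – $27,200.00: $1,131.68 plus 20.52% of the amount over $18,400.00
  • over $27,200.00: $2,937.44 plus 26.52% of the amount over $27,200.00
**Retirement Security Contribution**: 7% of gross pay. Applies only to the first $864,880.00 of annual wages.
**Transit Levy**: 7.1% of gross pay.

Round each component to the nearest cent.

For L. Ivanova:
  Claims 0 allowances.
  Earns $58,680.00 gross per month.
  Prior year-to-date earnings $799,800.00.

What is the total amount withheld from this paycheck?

$19,559.82

Provincial Income Tax: taxable = $58,680.00
  $2,937.44 + 26.52% × ($58,680.00 − $27,200.00) = $2,937.44 + 26.52% × $31,480.00 = $11,285.94
Retirement Security Contribution: 7% × $58,680.00 = $4,107.60
Transit Levy: 7.1% × $58,680.00 = $4,166.28
Total: $11,285.94 + $4,107.60 + $4,166.28 = $19,559.82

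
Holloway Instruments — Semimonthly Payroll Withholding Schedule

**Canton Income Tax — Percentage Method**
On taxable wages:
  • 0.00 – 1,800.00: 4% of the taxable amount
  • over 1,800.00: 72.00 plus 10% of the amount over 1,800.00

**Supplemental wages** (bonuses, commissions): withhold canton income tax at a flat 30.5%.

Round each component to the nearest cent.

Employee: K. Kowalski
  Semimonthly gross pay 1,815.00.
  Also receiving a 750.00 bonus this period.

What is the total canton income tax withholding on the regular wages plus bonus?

Canton Income Tax: taxable = 1,815.00
  72.00 + 10% × (1,815.00 − 1,800.00) = 72.00 + 10% × 15.00 = 73.50
Supplemental (30.5% flat on bonus): 30.5% × 750.00 = 228.75
Total canton income tax: 73.50 + 228.75 = 302.25

302.25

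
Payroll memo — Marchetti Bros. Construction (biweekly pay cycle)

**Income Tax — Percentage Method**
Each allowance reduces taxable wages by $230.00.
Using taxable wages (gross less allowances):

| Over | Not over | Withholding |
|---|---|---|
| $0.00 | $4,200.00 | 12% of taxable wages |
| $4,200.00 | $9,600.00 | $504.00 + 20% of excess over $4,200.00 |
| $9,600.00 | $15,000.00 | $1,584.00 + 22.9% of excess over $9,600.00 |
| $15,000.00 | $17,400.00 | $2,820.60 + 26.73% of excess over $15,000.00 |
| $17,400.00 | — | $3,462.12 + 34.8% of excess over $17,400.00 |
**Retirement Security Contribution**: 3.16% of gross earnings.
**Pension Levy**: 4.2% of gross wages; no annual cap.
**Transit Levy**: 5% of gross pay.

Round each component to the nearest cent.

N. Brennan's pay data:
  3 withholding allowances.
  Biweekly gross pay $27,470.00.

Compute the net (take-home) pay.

$17,348.35

Income Tax: taxable = $27,470.00 − 3×$230.00 = $26,780.00
  $3,462.12 + 34.8% × ($26,780.00 − $17,400.00) = $3,462.12 + 34.8% × $9,380.00 = $6,726.36
Retirement Security Contribution: 3.16% × $27,470.00 = $868.05
Pension Levy: 4.2% × $27,470.00 = $1,153.74
Transit Levy: 5% × $27,470.00 = $1,373.50
Total withheld: $6,726.36 + $868.05 + $1,153.74 + $1,373.50 = $10,121.65
Net pay: $27,470.00 − $10,121.65 = $17,348.35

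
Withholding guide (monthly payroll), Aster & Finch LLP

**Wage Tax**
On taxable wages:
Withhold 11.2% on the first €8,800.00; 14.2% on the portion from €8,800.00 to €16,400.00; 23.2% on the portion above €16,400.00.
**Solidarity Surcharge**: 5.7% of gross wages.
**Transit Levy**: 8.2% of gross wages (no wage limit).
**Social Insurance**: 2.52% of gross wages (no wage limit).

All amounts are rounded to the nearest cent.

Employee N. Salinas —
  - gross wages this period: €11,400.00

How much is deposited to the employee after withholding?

€8,173.32

Wage Tax: taxable = €11,400.00
  €985.60 + 14.2% × (€11,400.00 − €8,800.00) = €985.60 + 14.2% × €2,600.00 = €1,354.80
Solidarity Surcharge: 5.7% × €11,400.00 = €649.80
Transit Levy: 8.2% × €11,400.00 = €934.80
Social Insurance: 2.52% × €11,400.00 = €287.28
Total withheld: €1,354.80 + €649.80 + €934.80 + €287.28 = €3,226.68
Net pay: €11,400.00 − €3,226.68 = €8,173.32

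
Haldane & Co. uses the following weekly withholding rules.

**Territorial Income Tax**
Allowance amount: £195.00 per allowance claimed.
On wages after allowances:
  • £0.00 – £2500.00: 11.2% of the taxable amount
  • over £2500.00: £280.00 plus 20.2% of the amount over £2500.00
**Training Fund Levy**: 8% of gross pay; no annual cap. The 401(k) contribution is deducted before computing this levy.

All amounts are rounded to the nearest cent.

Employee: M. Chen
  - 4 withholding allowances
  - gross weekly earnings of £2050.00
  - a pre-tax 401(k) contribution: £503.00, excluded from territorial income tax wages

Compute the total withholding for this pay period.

Territorial Income Tax: taxable = £2050.00 − £503.00 − 4×£195.00 = £767.00
  11.2% × £767.00 = £85.90
Training Fund Levy: 8% × £1547.00 = £123.76
Total: £85.90 + £123.76 = £209.66

£209.66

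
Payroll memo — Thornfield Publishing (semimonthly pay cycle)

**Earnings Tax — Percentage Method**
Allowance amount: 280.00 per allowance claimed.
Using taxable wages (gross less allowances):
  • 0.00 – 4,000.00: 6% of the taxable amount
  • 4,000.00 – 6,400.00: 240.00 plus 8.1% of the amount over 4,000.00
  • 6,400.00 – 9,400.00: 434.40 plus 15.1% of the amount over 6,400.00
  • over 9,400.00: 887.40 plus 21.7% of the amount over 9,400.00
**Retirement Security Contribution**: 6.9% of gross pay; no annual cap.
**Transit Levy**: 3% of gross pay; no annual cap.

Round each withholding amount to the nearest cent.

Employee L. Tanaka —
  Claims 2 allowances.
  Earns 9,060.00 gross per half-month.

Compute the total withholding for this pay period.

1,648.44

Earnings Tax: taxable = 9,060.00 − 2×280.00 = 8,500.00
  434.40 + 15.1% × (8,500.00 − 6,400.00) = 434.40 + 15.1% × 2,100.00 = 751.50
Retirement Security Contribution: 6.9% × 9,060.00 = 625.14
Transit Levy: 3% × 9,060.00 = 271.80
Total: 751.50 + 625.14 + 271.80 = 1,648.44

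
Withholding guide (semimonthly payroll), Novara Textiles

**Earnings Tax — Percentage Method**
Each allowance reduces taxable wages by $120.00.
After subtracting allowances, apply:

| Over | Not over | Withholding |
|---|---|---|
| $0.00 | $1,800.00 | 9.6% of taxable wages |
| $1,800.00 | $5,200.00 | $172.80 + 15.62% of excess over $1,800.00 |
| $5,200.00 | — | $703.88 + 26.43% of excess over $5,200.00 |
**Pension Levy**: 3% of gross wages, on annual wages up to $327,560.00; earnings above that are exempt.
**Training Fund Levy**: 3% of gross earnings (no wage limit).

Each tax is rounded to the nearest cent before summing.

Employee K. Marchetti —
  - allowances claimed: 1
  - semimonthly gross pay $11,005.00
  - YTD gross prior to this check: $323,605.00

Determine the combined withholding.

$2,655.23

Earnings Tax: taxable = $11,005.00 − 1×$120.00 = $10,885.00
  $703.88 + 26.43% × ($10,885.00 − $5,200.00) = $703.88 + 26.43% × $5,685.00 = $2,206.43
Pension Levy: cap $327,560.00 − YTD $323,605.00 = $3,955.00 subject; 3% × $3,955.00 = $118.65
Training Fund Levy: 3% × $11,005.00 = $330.15
Total: $2,206.43 + $118.65 + $330.15 = $2,655.23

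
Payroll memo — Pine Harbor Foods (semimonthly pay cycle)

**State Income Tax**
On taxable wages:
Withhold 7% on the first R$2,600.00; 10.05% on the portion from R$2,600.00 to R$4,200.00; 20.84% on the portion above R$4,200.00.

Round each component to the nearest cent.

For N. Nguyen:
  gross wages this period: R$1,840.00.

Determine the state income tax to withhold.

State Income Tax: taxable = R$1,840.00
  7% × R$1,840.00 = R$128.80

R$128.80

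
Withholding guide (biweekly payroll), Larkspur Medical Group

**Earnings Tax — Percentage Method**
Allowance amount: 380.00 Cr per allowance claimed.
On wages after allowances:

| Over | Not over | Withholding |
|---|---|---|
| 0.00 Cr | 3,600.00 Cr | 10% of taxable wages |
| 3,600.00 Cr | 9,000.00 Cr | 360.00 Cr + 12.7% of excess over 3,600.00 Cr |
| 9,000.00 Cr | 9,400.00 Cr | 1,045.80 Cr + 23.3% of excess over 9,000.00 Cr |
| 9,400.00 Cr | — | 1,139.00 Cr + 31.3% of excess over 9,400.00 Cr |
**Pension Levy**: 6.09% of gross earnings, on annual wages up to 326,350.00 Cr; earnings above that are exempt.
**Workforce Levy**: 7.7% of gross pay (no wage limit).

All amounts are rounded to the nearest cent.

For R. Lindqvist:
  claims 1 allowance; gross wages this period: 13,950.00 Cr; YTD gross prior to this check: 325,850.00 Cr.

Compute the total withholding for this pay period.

Earnings Tax: taxable = 13,950.00 Cr − 1×380.00 Cr = 13,570.00 Cr
  1,139.00 Cr + 31.3% × (13,570.00 Cr − 9,400.00 Cr) = 1,139.00 Cr + 31.3% × 4,170.00 Cr = 2,444.21 Cr
Pension Levy: cap 326,350.00 Cr − YTD 325,850.00 Cr = 500.00 Cr subject; 6.09% × 500.00 Cr = 30.45 Cr
Workforce Levy: 7.7% × 13,950.00 Cr = 1,074.15 Cr
Total: 2,444.21 Cr + 30.45 Cr + 1,074.15 Cr = 3,548.81 Cr

3,548.81 Cr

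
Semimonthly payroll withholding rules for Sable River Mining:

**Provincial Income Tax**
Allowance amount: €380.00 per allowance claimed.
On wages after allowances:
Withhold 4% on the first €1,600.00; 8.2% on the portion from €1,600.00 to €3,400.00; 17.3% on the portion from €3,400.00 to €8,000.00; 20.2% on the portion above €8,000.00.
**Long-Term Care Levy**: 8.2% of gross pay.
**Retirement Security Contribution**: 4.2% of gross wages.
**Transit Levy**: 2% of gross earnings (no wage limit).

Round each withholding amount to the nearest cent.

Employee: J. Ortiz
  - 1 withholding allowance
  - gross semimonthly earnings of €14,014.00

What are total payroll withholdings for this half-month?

€4,163.49

Provincial Income Tax: taxable = €14,014.00 − 1×€380.00 = €13,634.00
  €1,007.40 + 20.2% × (€13,634.00 − €8,000.00) = €1,007.40 + 20.2% × €5,634.00 = €2,145.47
Long-Term Care Levy: 8.2% × €14,014.00 = €1,149.15
Retirement Security Contribution: 4.2% × €14,014.00 = €588.59
Transit Levy: 2% × €14,014.00 = €280.28
Total: €2,145.47 + €1,149.15 + €588.59 + €280.28 = €4,163.49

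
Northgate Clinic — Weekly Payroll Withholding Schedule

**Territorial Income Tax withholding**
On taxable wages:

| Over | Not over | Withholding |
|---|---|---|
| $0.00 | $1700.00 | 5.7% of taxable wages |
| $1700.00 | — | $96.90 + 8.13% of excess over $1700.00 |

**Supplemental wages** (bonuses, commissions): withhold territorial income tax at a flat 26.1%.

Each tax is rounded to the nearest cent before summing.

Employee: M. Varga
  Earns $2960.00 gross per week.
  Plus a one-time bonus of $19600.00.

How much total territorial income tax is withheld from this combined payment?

$5314.94

Territorial Income Tax: taxable = $2960.00
  $96.90 + 8.13% × ($2960.00 − $1700.00) = $96.90 + 8.13% × $1260.00 = $199.34
Supplemental (26.1% flat on bonus): 26.1% × $19600.00 = $5115.60
Total territorial income tax: $199.34 + $5115.60 = $5314.94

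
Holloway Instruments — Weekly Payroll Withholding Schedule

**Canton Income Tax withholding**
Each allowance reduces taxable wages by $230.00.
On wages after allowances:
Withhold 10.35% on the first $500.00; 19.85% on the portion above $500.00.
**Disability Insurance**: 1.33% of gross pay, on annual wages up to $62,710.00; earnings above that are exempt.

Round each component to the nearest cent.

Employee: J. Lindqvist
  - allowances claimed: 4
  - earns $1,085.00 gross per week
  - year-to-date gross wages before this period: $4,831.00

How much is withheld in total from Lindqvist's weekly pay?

Canton Income Tax: taxable = $1,085.00 − 4×$230.00 = $165.00
  10.35% × $165.00 = $17.08
Disability Insurance: 1.33% × $1,085.00 = $14.43
Total: $17.08 + $14.43 = $31.51

$31.51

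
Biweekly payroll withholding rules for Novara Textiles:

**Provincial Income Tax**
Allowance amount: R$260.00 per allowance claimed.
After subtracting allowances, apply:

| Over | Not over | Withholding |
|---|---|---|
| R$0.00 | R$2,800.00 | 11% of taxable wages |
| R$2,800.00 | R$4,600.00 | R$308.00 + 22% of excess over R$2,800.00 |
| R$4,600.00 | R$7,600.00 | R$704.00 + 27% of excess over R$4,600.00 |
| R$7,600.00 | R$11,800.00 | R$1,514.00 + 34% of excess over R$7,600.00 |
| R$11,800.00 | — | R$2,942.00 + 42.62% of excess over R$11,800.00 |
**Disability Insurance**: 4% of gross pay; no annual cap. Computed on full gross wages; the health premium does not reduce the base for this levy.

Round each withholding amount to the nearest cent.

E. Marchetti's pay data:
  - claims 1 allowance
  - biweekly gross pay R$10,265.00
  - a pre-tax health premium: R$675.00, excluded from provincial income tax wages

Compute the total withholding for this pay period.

R$2,512.80

Provincial Income Tax: taxable = R$10,265.00 − R$675.00 − 1×R$260.00 = R$9,330.00
  R$1,514.00 + 34% × (R$9,330.00 − R$7,600.00) = R$1,514.00 + 34% × R$1,730.00 = R$2,102.20
Disability Insurance: 4% × R$10,265.00 = R$410.60
Total: R$2,102.20 + R$410.60 = R$2,512.80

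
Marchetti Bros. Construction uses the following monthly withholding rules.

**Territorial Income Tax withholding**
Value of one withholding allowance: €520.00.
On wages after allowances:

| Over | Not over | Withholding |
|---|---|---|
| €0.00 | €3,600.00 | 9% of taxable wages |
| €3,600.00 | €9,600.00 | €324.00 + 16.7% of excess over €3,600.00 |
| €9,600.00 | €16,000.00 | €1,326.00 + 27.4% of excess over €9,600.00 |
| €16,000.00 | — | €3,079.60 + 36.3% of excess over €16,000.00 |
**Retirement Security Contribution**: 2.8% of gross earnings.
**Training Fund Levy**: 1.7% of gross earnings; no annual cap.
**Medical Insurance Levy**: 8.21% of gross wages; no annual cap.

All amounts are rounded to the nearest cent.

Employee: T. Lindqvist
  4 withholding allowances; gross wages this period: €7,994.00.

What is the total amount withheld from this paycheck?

Territorial Income Tax: taxable = €7,994.00 − 4×€520.00 = €5,914.00
  €324.00 + 16.7% × (€5,914.00 − €3,600.00) = €324.00 + 16.7% × €2,314.00 = €710.44
Retirement Security Contribution: 2.8% × €7,994.00 = €223.83
Training Fund Levy: 1.7% × €7,994.00 = €135.90
Medical Insurance Levy: 8.21% × €7,994.00 = €656.31
Total: €710.44 + €223.83 + €135.90 + €656.31 = €1,726.48

€1,726.48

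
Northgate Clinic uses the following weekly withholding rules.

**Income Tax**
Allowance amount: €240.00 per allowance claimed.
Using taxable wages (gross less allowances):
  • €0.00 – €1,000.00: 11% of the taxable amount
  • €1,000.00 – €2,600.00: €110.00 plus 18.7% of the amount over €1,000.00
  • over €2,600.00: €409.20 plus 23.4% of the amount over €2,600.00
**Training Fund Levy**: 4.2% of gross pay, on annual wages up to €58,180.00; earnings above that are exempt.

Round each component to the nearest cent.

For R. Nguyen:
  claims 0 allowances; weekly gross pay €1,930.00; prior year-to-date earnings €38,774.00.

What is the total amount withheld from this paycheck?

Income Tax: taxable = €1,930.00
  €110.00 + 18.7% × (€1,930.00 − €1,000.00) = €110.00 + 18.7% × €930.00 = €283.91
Training Fund Levy: 4.2% × €1,930.00 = €81.06
Total: €283.91 + €81.06 = €364.97

€364.97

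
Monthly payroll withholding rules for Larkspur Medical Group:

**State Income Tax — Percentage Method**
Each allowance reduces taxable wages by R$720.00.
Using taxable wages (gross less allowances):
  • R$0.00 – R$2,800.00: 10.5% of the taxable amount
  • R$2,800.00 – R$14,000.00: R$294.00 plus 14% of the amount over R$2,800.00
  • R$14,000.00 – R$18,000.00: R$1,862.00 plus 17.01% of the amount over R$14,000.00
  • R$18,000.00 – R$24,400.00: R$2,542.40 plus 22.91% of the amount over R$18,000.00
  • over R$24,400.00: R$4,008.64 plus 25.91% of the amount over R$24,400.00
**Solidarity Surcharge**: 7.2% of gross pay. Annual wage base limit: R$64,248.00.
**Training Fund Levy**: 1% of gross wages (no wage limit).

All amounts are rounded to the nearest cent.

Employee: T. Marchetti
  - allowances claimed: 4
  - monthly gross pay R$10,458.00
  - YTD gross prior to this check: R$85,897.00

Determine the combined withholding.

State Income Tax: taxable = R$10,458.00 − 4×R$720.00 = R$7,578.00
  R$294.00 + 14% × (R$7,578.00 − R$2,800.00) = R$294.00 + 14% × R$4,778.00 = R$962.92
Solidarity Surcharge: YTD R$85,897.00 ≥ cap R$64,248.00 → R$0.00
Training Fund Levy: 1% × R$10,458.00 = R$104.58
Total: R$962.92 + R$0.00 + R$104.58 = R$1,067.50

R$1,067.50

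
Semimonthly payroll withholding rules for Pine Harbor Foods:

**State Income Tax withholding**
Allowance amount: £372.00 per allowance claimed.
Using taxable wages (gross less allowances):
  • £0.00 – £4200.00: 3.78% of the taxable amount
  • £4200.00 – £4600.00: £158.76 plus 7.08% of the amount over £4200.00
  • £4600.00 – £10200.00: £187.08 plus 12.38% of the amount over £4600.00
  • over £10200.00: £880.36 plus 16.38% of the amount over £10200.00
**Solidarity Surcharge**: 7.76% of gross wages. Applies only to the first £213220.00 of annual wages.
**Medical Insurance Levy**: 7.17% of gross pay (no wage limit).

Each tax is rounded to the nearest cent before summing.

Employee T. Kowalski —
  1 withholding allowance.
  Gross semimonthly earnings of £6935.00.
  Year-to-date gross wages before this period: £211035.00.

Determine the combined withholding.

State Income Tax: taxable = £6935.00 − 1×£372.00 = £6563.00
  £187.08 + 12.38% × (£6563.00 − £4600.00) = £187.08 + 12.38% × £1963.00 = £430.10
Solidarity Surcharge: cap £213220.00 − YTD £211035.00 = £2185.00 subject; 7.76% × £2185.00 = £169.56
Medical Insurance Levy: 7.17% × £6935.00 = £497.24
Total: £430.10 + £169.56 + £497.24 = £1096.90

£1096.90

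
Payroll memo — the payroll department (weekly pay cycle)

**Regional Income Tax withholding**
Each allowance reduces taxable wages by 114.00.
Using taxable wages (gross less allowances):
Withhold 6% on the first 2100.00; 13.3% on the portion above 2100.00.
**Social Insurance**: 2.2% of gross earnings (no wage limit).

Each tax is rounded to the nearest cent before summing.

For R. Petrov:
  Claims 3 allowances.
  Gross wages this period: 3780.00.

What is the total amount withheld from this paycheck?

387.11

Regional Income Tax: taxable = 3780.00 − 3×114.00 = 3438.00
  126.00 + 13.3% × (3438.00 − 2100.00) = 126.00 + 13.3% × 1338.00 = 303.95
Social Insurance: 2.2% × 3780.00 = 83.16
Total: 303.95 + 83.16 = 387.11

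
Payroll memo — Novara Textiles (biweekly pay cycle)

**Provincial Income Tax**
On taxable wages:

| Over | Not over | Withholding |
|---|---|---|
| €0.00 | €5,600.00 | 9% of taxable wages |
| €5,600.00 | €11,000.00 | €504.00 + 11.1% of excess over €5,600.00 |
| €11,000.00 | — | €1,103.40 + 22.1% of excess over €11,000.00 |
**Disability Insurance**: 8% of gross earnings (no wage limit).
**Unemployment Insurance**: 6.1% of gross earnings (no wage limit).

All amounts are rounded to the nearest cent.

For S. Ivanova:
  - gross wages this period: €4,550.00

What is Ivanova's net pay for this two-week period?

Provincial Income Tax: taxable = €4,550.00
  9% × €4,550.00 = €409.50
Disability Insurance: 8% × €4,550.00 = €364.00
Unemployment Insurance: 6.1% × €4,550.00 = €277.55
Total withheld: €409.50 + €364.00 + €277.55 = €1,051.05
Net pay: €4,550.00 − €1,051.05 = €3,498.95

€3,498.95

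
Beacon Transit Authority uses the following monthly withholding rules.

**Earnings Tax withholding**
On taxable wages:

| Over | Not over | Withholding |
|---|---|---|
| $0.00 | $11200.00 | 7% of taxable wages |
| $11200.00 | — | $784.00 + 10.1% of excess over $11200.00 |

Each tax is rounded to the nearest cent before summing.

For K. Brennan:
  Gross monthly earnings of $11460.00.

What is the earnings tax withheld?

Earnings Tax: taxable = $11460.00
  $784.00 + 10.1% × ($11460.00 − $11200.00) = $784.00 + 10.1% × $260.00 = $810.26

$810.26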